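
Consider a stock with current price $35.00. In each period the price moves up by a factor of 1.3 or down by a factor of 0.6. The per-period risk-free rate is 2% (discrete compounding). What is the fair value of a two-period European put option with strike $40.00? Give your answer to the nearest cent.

Risk-neutral probability p = (1 + 0.02 − 0.6)/(1.3 − 0.6) = 0.4200/0.7000 = 0.6000
Terminal stock prices: S_uu = 59.15, S_ud = 27.3, S_dd = 12.6
Terminal payoffs (K − S): max(-19.15, 0) = 0, max(12.7, 0) = 12.7, max(27.4, 0) = 27.4
Node u (S = 45.5): V_u = 1/1.02·[0.6000·0.0000 + 0.4000·12.7000] = 4.9804
Node d (S = 21): V_d = 1/1.02·[0.6000·12.7000 + 0.4000·27.4000] = 18.2157
Node 0 (S = 35): V_0 = 1/1.02·[0.6000·4.9804 + 0.4000·18.2157] = 10.0730

$10.07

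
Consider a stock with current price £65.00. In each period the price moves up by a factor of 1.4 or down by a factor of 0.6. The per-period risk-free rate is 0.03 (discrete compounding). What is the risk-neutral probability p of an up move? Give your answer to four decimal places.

p = 0.5375

Risk-neutral probability p = (1 + 0.03 − 0.6)/(1.4 − 0.6) = 0.4300/0.8000 = 0.5375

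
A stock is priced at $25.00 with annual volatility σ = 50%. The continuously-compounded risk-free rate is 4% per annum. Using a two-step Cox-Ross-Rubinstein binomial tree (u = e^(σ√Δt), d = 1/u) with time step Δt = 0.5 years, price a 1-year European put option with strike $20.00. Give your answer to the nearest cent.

$2.31

CRR parameters: u = e^(σ√Δt) = e^(0.5·√0.5) = 1.4241, d = 1/u = 0.7022
Per-period rate: rΔt = 0.04·0.5 = 0.02, so R = e^0.02 = 1.0202
Risk-neutral probability p = (e^0.02 − 0.7022)/(1.4241 − 0.7022) = 0.3180/0.7219 = 0.4405
Terminal stock prices: S_uu = 50.7, S_ud = 25, S_dd = 12.33
Terminal payoffs (K − S): max(-30.7, 0) = 0, max(-5, 0) = 0, max(7.673, 0) = 7.673
Node u (S = 35.6): V_u = e^(−0.02)·[0.4405·0.0000 + 0.5595·0.0000] = 0.0000
Node d (S = 17.55): V_d = e^(−0.02)·[0.4405·0.0000 + 0.5595·7.6733] = 4.2082
Node 0 (S = 25): V_0 = e^(−0.02)·[0.4405·0.0000 + 0.5595·4.2082] = 2.3078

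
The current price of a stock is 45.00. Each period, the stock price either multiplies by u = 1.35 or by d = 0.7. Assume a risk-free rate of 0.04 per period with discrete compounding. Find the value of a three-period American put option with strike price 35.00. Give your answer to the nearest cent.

Risk-neutral probability p = (1 + 0.04 − 0.7)/(1.35 − 0.7) = 0.3400/0.6500 = 0.5231
Terminal stock prices: S_uuu = 110.7, S_uud = 57.41, S_udd = 29.77, S_ddd = 15.43
Terminal payoffs (K − S): max(-75.72, 0) = 0, max(-22.41, 0) = 0, max(5.233, 0) = 5.233, max(19.57, 0) = 19.57
Node uu (S = 82.01): continuation = 1/1.04·[0.5231·0.0000 + 0.4769·0.0000] = 0.0000; exercise value = 0.0000 ≤ continuation, so V_uu = 0.0000
Node ud (S = 42.53): continuation = 1/1.04·[0.5231·0.0000 + 0.4769·5.2325] = 2.3995; exercise value = 0.0000 ≤ continuation, so V_ud = 2.3995
Node dd (S = 22.05): continuation = 1/1.04·[0.5231·5.2325 + 0.4769·19.5650] = 11.6038; exercise value = 12.9500 > continuation, so V_dd = 12.9500 (exercise)
Node u (S = 60.75): continuation = 1/1.04·[0.5231·0.0000 + 0.4769·2.3995] = 1.1004; exercise value = 0.0000 ≤ continuation, so V_u = 1.1004
Node d (S = 31.5): continuation = 1/1.04·[0.5231·2.3995 + 0.4769·12.9500] = 7.1455; exercise value = 3.5000 ≤ continuation, so V_d = 7.1455
Node 0 (S = 45): continuation = 1/1.04·[0.5231·1.1004 + 0.4769·7.1455] = 3.8302; exercise value = 0.0000 ≤ continuation, so V_0 = 3.8302

3.83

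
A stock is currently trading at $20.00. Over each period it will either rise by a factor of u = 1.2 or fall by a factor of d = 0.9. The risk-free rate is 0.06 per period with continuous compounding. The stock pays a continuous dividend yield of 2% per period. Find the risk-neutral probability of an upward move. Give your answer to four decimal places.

p = 0.4694

Per-period risk-free factor R = e^0.06 = 1.0618; dividend-adjusted growth = e^(0.06−0.02) = 1.0408.
Risk-neutral probability p = (1.0408 − 0.9)/(1.2 − 0.9) = 0.1408/0.3000 = 0.4694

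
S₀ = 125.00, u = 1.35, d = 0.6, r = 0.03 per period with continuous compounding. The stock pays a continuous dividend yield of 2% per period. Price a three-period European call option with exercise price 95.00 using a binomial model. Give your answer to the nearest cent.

Per-period risk-free factor R = e^0.03 = 1.0305; dividend-adjusted growth = e^(0.03−0.02) = 1.0101.
Risk-neutral probability p = (1.0101 − 0.6)/(1.35 − 0.6) = 0.4101/0.7500 = 0.5467
Terminal stock prices: S_uuu = 307.5, S_uud = 136.7, S_udd = 60.75, S_ddd = 27
Terminal payoffs (S − K): max(212.5, 0) = 212.5, max(41.69, 0) = 41.69, max(-34.25, 0) = 0, max(-68, 0) = 0
Node uu (S = 227.8): V_uu = e^(−0.03)·[0.5467·212.5469 + 0.4533·41.6875] = 131.1092
Node ud (S = 101.2): V_ud = e^(−0.03)·[0.5467·41.6875 + 0.4533·0.0000] = 22.1184
Node dd (S = 45): V_dd = e^(−0.03)·[0.5467·0.0000 + 0.4533·0.0000] = 0.0000
Node u (S = 168.8): V_u = e^(−0.03)·[0.5467·131.1092 + 0.4533·22.1184] = 79.2925
Node d (S = 75): V_d = e^(−0.03)·[0.5467·22.1184 + 0.4533·0.0000] = 11.7354
Node 0 (S = 125): V_0 = e^(−0.03)·[0.5467·79.2925 + 0.4533·11.7354] = 47.2327

47.23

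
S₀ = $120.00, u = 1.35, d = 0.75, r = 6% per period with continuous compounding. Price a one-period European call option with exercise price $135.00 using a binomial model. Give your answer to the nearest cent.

Risk-neutral probability p = (e^0.06 − 0.75)/(1.35 − 0.75) = 0.3118/0.6000 = 0.5197
Terminal stock prices: S_u = 162, S_d = 90
Terminal payoffs (S − K): max(27, 0) = 27, max(-45, 0) = 0
Node 0 (S = 120): V_0 = e^(−0.06)·[0.5197·27.0000 + 0.4803·0.0000] = 13.2154

$13.22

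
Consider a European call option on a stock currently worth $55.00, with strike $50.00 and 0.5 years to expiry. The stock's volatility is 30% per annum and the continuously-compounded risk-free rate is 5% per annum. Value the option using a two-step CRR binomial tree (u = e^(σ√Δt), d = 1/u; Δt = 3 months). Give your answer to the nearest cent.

$8.45

CRR parameters: u = e^(σ√Δt) = e^(0.3·√0.25) = 1.1618, d = 1/u = 0.8607
Per-period rate: rΔt = 0.05·0.25 = 0.0125, so R = e^0.0125 = 1.0126
Risk-neutral probability p = (e^0.0125 − 0.8607)/(1.1618 − 0.8607) = 0.1519/0.3011 = 0.5043
Terminal stock prices: S_uu = 74.24, S_ud = 55, S_dd = 40.75
Terminal payoffs (S − K): max(24.24, 0) = 24.24, max(5, 0) = 5, max(-9.255, 0) = 0
Node u (S = 63.9): V_u = e^(−0.0125)·[0.5043·24.2422 + 0.4957·5.0000] = 14.5220
Node d (S = 47.34): V_d = e^(−0.0125)·[0.5043·5.0000 + 0.4957·0.0000] = 2.4904
Node 0 (S = 55): V_0 = e^(−0.0125)·[0.5043·14.5220 + 0.4957·2.4904] = 8.4521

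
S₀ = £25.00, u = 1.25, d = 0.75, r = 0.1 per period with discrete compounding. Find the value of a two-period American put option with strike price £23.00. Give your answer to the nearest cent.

£1.16

Risk-neutral probability p = (1 + 0.1 − 0.75)/(1.25 − 0.75) = 0.3500/0.5000 = 0.7000
Terminal stock prices: S_uu = 39.06, S_ud = 23.44, S_dd = 14.06
Terminal payoffs (K − S): max(-16.06, 0) = 0, max(-0.4375, 0) = 0, max(8.938, 0) = 8.938
Node u (S = 31.25): continuation = 1/1.1·[0.7000·0.0000 + 0.3000·0.0000] = 0.0000; exercise value = 0.0000 ≤ continuation, so V_u = 0.0000
Node d (S = 18.75): continuation = 1/1.1·[0.7000·0.0000 + 0.3000·8.9375] = 2.4375; exercise value = 4.2500 > continuation, so V_d = 4.2500 (exercise)
Node 0 (S = 25): continuation = 1/1.1·[0.7000·0.0000 + 0.3000·4.2500] = 1.1591; exercise value = 0.0000 ≤ continuation, so V_0 = 1.1591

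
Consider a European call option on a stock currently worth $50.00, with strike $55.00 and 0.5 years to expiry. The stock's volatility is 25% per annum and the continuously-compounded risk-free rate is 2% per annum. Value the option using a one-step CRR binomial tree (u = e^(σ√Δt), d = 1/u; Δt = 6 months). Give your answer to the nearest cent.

CRR parameters: u = e^(σ√Δt) = e^(0.25·√0.5) = 1.1934, d = 1/u = 0.8380
Per-period rate: rΔt = 0.02·0.5 = 0.01, so R = e^0.01 = 1.0101
Risk-neutral probability p = (e^0.01 − 0.8380)/(1.1934 − 0.8380) = 0.1721/0.3554 = 0.4842
Terminal stock prices: S_u = 59.67, S_d = 41.9
Terminal payoffs (S − K): max(4.668, 0) = 4.668, max(-13.1, 0) = 0
Node 0 (S = 50): V_0 = e^(−0.01)·[0.4842·4.6682 + 0.5158·0.0000] = 2.2379

$2.24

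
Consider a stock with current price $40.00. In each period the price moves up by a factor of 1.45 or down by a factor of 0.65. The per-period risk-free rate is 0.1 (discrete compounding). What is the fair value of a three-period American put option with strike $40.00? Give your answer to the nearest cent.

Risk-neutral probability p = (1 + 0.1 − 0.65)/(1.45 − 0.65) = 0.4500/0.8000 = 0.5625
Terminal stock prices: S_uuu = 121.9, S_uud = 54.66, S_udd = 24.51, S_ddd = 10.98
Terminal payoffs (K − S): max(-81.94, 0) = 0, max(-14.66, 0) = 0, max(15.49, 0) = 15.49, max(29.02, 0) = 29.02
Node uu (S = 84.1): continuation = 1/1.1·[0.5625·0.0000 + 0.4375·0.0000] = 0.0000; exercise value = 0.0000 ≤ continuation, so V_uu = 0.0000
Node ud (S = 37.7): continuation = 1/1.1·[0.5625·0.0000 + 0.4375·15.4950] = 6.1628; exercise value = 2.3000 ≤ continuation, so V_ud = 6.1628
Node dd (S = 16.9): continuation = 1/1.1·[0.5625·15.4950 + 0.4375·29.0150] = 19.4636; exercise value = 23.1000 > continuation, so V_dd = 23.1000 (exercise)
Node u (S = 58): continuation = 1/1.1·[0.5625·0.0000 + 0.4375·6.1628] = 2.4511; exercise value = 0.0000 ≤ continuation, so V_u = 2.4511
Node d (S = 26): continuation = 1/1.1·[0.5625·6.1628 + 0.4375·23.1000] = 12.3389; exercise value = 14.0000 > continuation, so V_d = 14.0000 (exercise)
Node 0 (S = 40): continuation = 1/1.1·[0.5625·2.4511 + 0.4375·14.0000] = 6.8216; exercise value = 0.0000 ≤ continuation, so V_0 = 6.8216

$6.82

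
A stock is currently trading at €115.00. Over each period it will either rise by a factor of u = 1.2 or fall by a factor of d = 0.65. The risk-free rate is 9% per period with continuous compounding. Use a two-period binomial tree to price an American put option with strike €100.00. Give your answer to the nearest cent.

Risk-neutral probability p = (e^0.09 − 0.65)/(1.2 − 0.65) = 0.4442/0.5500 = 0.8076
Terminal stock prices: S_uu = 165.6, S_ud = 89.7, S_dd = 48.59
Terminal payoffs (K − S): max(-65.6, 0) = 0, max(10.3, 0) = 10.3, max(51.41, 0) = 51.41
Node u (S = 138): continuation = e^(−0.09)·[0.8076·0.0000 + 0.1924·10.3000] = 1.8113; exercise value = 0.0000 ≤ continuation, so V_u = 1.8113
Node d (S = 74.75): continuation = e^(−0.09)·[0.8076·10.3000 + 0.1924·51.4125] = 16.6431; exercise value = 25.2500 > continuation, so V_d = 25.2500 (exercise)
Node 0 (S = 115): continuation = e^(−0.09)·[0.8076·1.8113 + 0.1924·25.2500] = 5.7771; exercise value = 0.0000 ≤ continuation, so V_0 = 5.7771

€5.78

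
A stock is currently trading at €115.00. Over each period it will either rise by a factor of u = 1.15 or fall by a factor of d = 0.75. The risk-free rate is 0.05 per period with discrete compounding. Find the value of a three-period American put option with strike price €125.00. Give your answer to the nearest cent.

€14.94

Risk-neutral probability p = (1 + 0.05 − 0.75)/(1.15 − 0.75) = 0.3000/0.4000 = 0.7500
Terminal stock prices: S_uuu = 174.9, S_uud = 114.1, S_udd = 74.39, S_ddd = 48.52
Terminal payoffs (K − S): max(-49.9, 0) = 0, max(10.93, 0) = 10.93, max(50.61, 0) = 50.61, max(76.48, 0) = 76.48
Node uu (S = 152.1): continuation = 1/1.05·[0.7500·0.0000 + 0.2500·10.9344] = 2.6034; exercise value = 0.0000 ≤ continuation, so V_uu = 2.6034
Node ud (S = 99.19): continuation = 1/1.05·[0.7500·10.9344 + 0.2500·50.6094] = 19.8601; exercise value = 25.8125 > continuation, so V_ud = 25.8125 (exercise)
Node dd (S = 64.69): continuation = 1/1.05·[0.7500·50.6094 + 0.2500·76.4844] = 54.3601; exercise value = 60.3125 > continuation, so V_dd = 60.3125 (exercise)
Node u (S = 132.2): continuation = 1/1.05·[0.7500·2.6034 + 0.2500·25.8125] = 8.0054; exercise value = 0.0000 ≤ continuation, so V_u = 8.0054
Node d (S = 86.25): continuation = 1/1.05·[0.7500·25.8125 + 0.2500·60.3125] = 32.7976; exercise value = 38.7500 > continuation, so V_d = 38.7500 (exercise)
Node 0 (S = 115): continuation = 1/1.05·[0.7500·8.0054 + 0.2500·38.7500] = 14.9443; exercise value = 10.0000 ≤ continuation, so V_0 = 14.9443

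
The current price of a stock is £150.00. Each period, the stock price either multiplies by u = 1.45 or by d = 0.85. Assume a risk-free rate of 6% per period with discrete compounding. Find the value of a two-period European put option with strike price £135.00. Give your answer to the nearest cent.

£10.01

Risk-neutral probability p = (1 + 0.06 − 0.85)/(1.45 − 0.85) = 0.2100/0.6000 = 0.3500
Terminal stock prices: S_uu = 315.4, S_ud = 184.9, S_dd = 108.4
Terminal payoffs (K − S): max(-180.4, 0) = 0, max(-49.88, 0) = 0, max(26.63, 0) = 26.63
Node u (S = 217.5): V_u = 1/1.06·[0.3500·0.0000 + 0.6500·0.0000] = 0.0000
Node d (S = 127.5): V_d = 1/1.06·[0.3500·0.0000 + 0.6500·26.6250] = 16.3267
Node 0 (S = 150): V_0 = 1/1.06·[0.3500·0.0000 + 0.6500·16.3267] = 10.0116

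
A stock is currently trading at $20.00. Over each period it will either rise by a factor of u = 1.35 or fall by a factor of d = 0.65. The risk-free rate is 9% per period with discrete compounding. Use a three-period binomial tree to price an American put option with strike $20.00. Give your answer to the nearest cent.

Risk-neutral probability p = (1 + 0.09 − 0.65)/(1.35 − 0.65) = 0.4400/0.7000 = 0.6286
Terminal stock prices: S_uuu = 49.21, S_uud = 23.69, S_udd = 11.41, S_ddd = 5.492
Terminal payoffs (K − S): max(-29.21, 0) = 0, max(-3.693, 0) = 0, max(8.592, 0) = 8.592, max(14.51, 0) = 14.51
Node uu (S = 36.45): continuation = 1/1.09·[0.6286·0.0000 + 0.3714·0.0000] = 0.0000; exercise value = 0.0000 ≤ continuation, so V_uu = 0.0000
Node ud (S = 17.55): continuation = 1/1.09·[0.6286·0.0000 + 0.3714·8.5925] = 2.9280; exercise value = 2.4500 ≤ continuation, so V_ud = 2.9280
Node dd (S = 8.45): continuation = 1/1.09·[0.6286·8.5925 + 0.3714·14.5075] = 9.8986; exercise value = 11.5500 > continuation, so V_dd = 11.5500 (exercise)
Node u (S = 27): continuation = 1/1.09·[0.6286·0.0000 + 0.3714·2.9280] = 0.9977; exercise value = 0.0000 ≤ continuation, so V_u = 0.9977
Node d (S = 13): continuation = 1/1.09·[0.6286·2.9280 + 0.3714·11.5500] = 5.6243; exercise value = 7.0000 > continuation, so V_d = 7.0000 (exercise)
Node 0 (S = 20): continuation = 1/1.09·[0.6286·0.9977 + 0.3714·7.0000] = 2.9607; exercise value = 0.0000 ≤ continuation, so V_0 = 2.9607

$2.96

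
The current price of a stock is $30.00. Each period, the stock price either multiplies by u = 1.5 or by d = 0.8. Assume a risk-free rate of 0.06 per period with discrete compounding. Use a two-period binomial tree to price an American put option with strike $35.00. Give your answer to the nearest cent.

$6.52

Risk-neutral probability p = (1 + 0.06 − 0.8)/(1.5 − 0.8) = 0.2600/0.7000 = 0.3714
Terminal stock prices: S_uu = 67.5, S_ud = 36, S_dd = 19.2
Terminal payoffs (K − S): max(-32.5, 0) = 0, max(-1, 0) = 0, max(15.8, 0) = 15.8
Node u (S = 45): continuation = 1/1.06·[0.3714·0.0000 + 0.6286·0.0000] = 0.0000; exercise value = 0.0000 ≤ continuation, so V_u = 0.0000
Node d (S = 24): continuation = 1/1.06·[0.3714·0.0000 + 0.6286·15.8000] = 9.3693; exercise value = 11.0000 > continuation, so V_d = 11.0000 (exercise)
Node 0 (S = 30): continuation = 1/1.06·[0.3714·0.0000 + 0.6286·11.0000] = 6.5229; exercise value = 5.0000 ≤ continuation, so V_0 = 6.5229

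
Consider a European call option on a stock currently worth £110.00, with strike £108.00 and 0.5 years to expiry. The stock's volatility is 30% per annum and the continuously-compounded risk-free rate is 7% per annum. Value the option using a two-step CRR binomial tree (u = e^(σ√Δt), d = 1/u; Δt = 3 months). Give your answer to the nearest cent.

CRR parameters: u = e^(σ√Δt) = e^(0.3·√0.25) = 1.1618, d = 1/u = 0.8607
Per-period rate: rΔt = 0.07·0.25 = 0.0175, so R = e^0.0175 = 1.0177
Risk-neutral probability p = (e^0.0175 − 0.8607)/(1.1618 − 0.8607) = 0.1569/0.3011 = 0.5212
Terminal stock prices: S_uu = 148.5, S_ud = 110, S_dd = 81.49
Terminal payoffs (S − K): max(40.48, 0) = 40.48, max(2, 0) = 2, max(-26.51, 0) = 0
Node u (S = 127.8): V_u = e^(−0.0175)·[0.5212·40.4845 + 0.4788·2.0000] = 21.6753
Node d (S = 94.68): V_d = e^(−0.0175)·[0.5212·2.0000 + 0.4788·0.0000] = 1.0243
Node 0 (S = 110): V_0 = e^(−0.0175)·[0.5212·21.6753 + 0.4788·1.0243] = 11.5831

£11.58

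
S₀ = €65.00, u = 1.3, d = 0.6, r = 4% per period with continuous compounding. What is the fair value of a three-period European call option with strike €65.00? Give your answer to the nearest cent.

€17.59

Risk-neutral probability p = (e^0.04 − 0.6)/(1.3 − 0.6) = 0.4408/0.7000 = 0.6297
Terminal stock prices: S_uuu = 142.8, S_uud = 65.91, S_udd = 30.42, S_ddd = 14.04
Terminal payoffs (S − K): max(77.81, 0) = 77.81, max(0.91, 0) = 0.91, max(-34.58, 0) = 0, max(-50.96, 0) = 0
Node uu (S = 109.9): V_uu = e^(−0.04)·[0.6297·77.8050 + 0.3703·0.9100] = 47.3987
Node ud (S = 50.7): V_ud = e^(−0.04)·[0.6297·0.9100 + 0.3703·0.0000] = 0.5506
Node dd (S = 23.4): V_dd = e^(−0.04)·[0.6297·0.0000 + 0.3703·0.0000] = 0.0000
Node u (S = 84.5): V_u = e^(−0.04)·[0.6297·47.3987 + 0.3703·0.5506] = 28.8739
Node d (S = 39): V_d = e^(−0.04)·[0.6297·0.5506 + 0.3703·0.0000] = 0.3331
Node 0 (S = 65): V_0 = e^(−0.04)·[0.6297·28.8739 + 0.3703·0.3331] = 17.5883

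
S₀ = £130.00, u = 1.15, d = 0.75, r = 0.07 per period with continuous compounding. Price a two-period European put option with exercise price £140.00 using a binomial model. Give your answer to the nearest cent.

Risk-neutral probability p = (e^0.07 − 0.75)/(1.15 − 0.75) = 0.3225/0.4000 = 0.8063
Terminal stock prices: S_uu = 171.9, S_ud = 112.1, S_dd = 73.12
Terminal payoffs (K − S): max(-31.92, 0) = 0, max(27.88, 0) = 27.88, max(66.88, 0) = 66.88
Node u (S = 149.5): V_u = e^(−0.07)·[0.8063·0.0000 + 0.1937·27.8750] = 5.0351
Node d (S = 97.5): V_d = e^(−0.07)·[0.8063·27.8750 + 0.1937·66.8750] = 33.0351
Node 0 (S = 130): V_0 = e^(−0.07)·[0.8063·5.0351 + 0.1937·33.0351] = 9.7524

£9.75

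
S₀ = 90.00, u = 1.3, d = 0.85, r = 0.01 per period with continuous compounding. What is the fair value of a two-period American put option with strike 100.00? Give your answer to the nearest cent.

Risk-neutral probability p = (e^0.01 − 0.85)/(1.3 − 0.85) = 0.1601/0.4500 = 0.3557
Terminal stock prices: S_uu = 152.1, S_ud = 99.45, S_dd = 65.02
Terminal payoffs (K − S): max(-52.1, 0) = 0, max(0.55, 0) = 0.55, max(34.98, 0) = 34.98
Node u (S = 117): continuation = e^(−0.01)·[0.3557·0.0000 + 0.6443·0.5500] = 0.3509; exercise value = 0.0000 ≤ continuation, so V_u = 0.3509
Node d (S = 76.5): continuation = e^(−0.01)·[0.3557·0.5500 + 0.6443·34.9750] = 22.5050; exercise value = 23.5000 > continuation, so V_d = 23.5000 (exercise)
Node 0 (S = 90): continuation = e^(−0.01)·[0.3557·0.3509 + 0.6443·23.5000] = 15.1147; exercise value = 10.0000 ≤ continuation, so V_0 = 15.1147

15.11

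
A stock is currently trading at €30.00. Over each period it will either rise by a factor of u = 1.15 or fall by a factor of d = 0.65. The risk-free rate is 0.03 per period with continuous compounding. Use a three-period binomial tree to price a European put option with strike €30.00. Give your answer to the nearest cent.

Risk-neutral probability p = (e^0.03 − 0.65)/(1.15 − 0.65) = 0.3805/0.5000 = 0.7609
Terminal stock prices: S_uuu = 45.63, S_uud = 25.79, S_udd = 14.58, S_ddd = 8.239
Terminal payoffs (K − S): max(-15.63, 0) = 0, max(4.211, 0) = 4.211, max(15.42, 0) = 15.42, max(21.76, 0) = 21.76
Node uu (S = 39.67): V_uu = e^(−0.03)·[0.7609·0.0000 + 0.2391·4.2112] = 0.9771
Node ud (S = 22.43): V_ud = e^(−0.03)·[0.7609·4.2112 + 0.2391·15.4237] = 6.6884
Node dd (S = 12.68): V_dd = e^(−0.03)·[0.7609·15.4237 + 0.2391·21.7613] = 16.4384
Node u (S = 34.5): V_u = e^(−0.03)·[0.7609·0.9771 + 0.2391·6.6884] = 2.2734
Node d (S = 19.5): V_d = e^(−0.03)·[0.7609·6.6884 + 0.2391·16.4384] = 8.7529
Node 0 (S = 30): V_0 = e^(−0.03)·[0.7609·2.2734 + 0.2391·8.7529] = 3.7096

€3.71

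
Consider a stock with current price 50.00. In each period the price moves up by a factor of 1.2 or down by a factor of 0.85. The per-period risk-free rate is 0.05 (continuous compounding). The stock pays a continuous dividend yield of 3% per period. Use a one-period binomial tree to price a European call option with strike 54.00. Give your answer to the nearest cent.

2.78

Per-period risk-free factor R = e^0.05 = 1.0513; dividend-adjusted growth = e^(0.05−0.03) = 1.0202.
Risk-neutral probability p = (1.0202 − 0.85)/(1.2 − 0.85) = 0.1702/0.3500 = 0.4863
Terminal stock prices: S_u = 60, S_d = 42.5
Terminal payoffs (S − K): max(6, 0) = 6, max(-11.5, 0) = 0
Node 0 (S = 50): V_0 = e^(−0.05)·[0.4863·6.0000 + 0.5137·0.0000] = 2.7754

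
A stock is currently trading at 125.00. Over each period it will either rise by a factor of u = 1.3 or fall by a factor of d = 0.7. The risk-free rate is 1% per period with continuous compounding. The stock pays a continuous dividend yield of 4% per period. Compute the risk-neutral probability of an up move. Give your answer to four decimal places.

p = 0.4507

Per-period risk-free factor R = e^0.01 = 1.0101; dividend-adjusted growth = e^(0.01−0.04) = 0.9704.
Risk-neutral probability p = (0.9704 − 0.7)/(1.3 − 0.7) = 0.2704/0.6000 = 0.4507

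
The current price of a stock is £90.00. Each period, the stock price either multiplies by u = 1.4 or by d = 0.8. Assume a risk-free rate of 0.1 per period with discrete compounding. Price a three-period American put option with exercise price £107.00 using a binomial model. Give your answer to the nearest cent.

£18.38

Risk-neutral probability p = (1 + 0.1 − 0.8)/(1.4 − 0.8) = 0.3000/0.6000 = 0.5000
Terminal stock prices: S_uuu = 247, S_uud = 141.1, S_udd = 80.64, S_ddd = 46.08
Terminal payoffs (K − S): max(-140, 0) = 0, max(-34.12, 0) = 0, max(26.36, 0) = 26.36, max(60.92, 0) = 60.92
Node uu (S = 176.4): continuation = 1/1.1·[0.5000·0.0000 + 0.5000·0.0000] = 0.0000; exercise value = 0.0000 ≤ continuation, so V_uu = 0.0000
Node ud (S = 100.8): continuation = 1/1.1·[0.5000·0.0000 + 0.5000·26.3600] = 11.9818; exercise value = 6.2000 ≤ continuation, so V_ud = 11.9818
Node dd (S = 57.6): continuation = 1/1.1·[0.5000·26.3600 + 0.5000·60.9200] = 39.6727; exercise value = 49.4000 > continuation, so V_dd = 49.4000 (exercise)
Node u (S = 126): continuation = 1/1.1·[0.5000·0.0000 + 0.5000·11.9818] = 5.4463; exercise value = 0.0000 ≤ continuation, so V_u = 5.4463
Node d (S = 72): continuation = 1/1.1·[0.5000·11.9818 + 0.5000·49.4000] = 27.9008; exercise value = 35.0000 > continuation, so V_d = 35.0000 (exercise)
Node 0 (S = 90): continuation = 1/1.1·[0.5000·5.4463 + 0.5000·35.0000] = 18.3847; exercise value = 17.0000 ≤ continuation, so V_0 = 18.3847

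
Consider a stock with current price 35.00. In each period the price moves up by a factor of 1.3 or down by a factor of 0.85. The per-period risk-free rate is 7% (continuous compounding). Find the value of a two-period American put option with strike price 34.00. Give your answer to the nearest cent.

Risk-neutral probability p = (e^0.07 − 0.85)/(1.3 − 0.85) = 0.2225/0.4500 = 0.4945
Terminal stock prices: S_uu = 59.15, S_ud = 38.67, S_dd = 25.29
Terminal payoffs (K − S): max(-25.15, 0) = 0, max(-4.675, 0) = 0, max(8.713, 0) = 8.713
Node u (S = 45.5): continuation = e^(−0.07)·[0.4945·0.0000 + 0.5055·0.0000] = 0.0000; exercise value = 0.0000 ≤ continuation, so V_u = 0.0000
Node d (S = 29.75): continuation = e^(−0.07)·[0.4945·0.0000 + 0.5055·8.7125] = 4.1067; exercise value = 4.2500 > continuation, so V_d = 4.2500 (exercise)
Node 0 (S = 35): continuation = e^(−0.07)·[0.4945·0.0000 + 0.5055·4.2500] = 2.0033; exercise value = 0.0000 ≤ continuation, so V_0 = 2.0033

2.00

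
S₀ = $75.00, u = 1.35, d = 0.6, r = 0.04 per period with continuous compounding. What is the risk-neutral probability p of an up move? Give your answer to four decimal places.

Risk-neutral probability p = (e^0.04 − 0.6)/(1.35 − 0.6) = 0.4408/0.7500 = 0.5877

p = 0.5877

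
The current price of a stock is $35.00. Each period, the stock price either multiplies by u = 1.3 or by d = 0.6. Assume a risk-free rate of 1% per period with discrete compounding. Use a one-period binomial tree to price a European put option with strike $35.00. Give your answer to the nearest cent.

Risk-neutral probability p = (1 + 0.01 − 0.6)/(1.3 − 0.6) = 0.4100/0.7000 = 0.5857
Terminal stock prices: S_u = 45.5, S_d = 21
Terminal payoffs (K − S): max(-10.5, 0) = 0, max(14, 0) = 14
Node 0 (S = 35): V_0 = 1/1.01·[0.5857·0.0000 + 0.4143·14.0000] = 5.7426

$5.74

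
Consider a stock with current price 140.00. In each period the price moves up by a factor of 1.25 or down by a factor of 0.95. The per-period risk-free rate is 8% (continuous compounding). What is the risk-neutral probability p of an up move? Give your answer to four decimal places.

p = 0.4443

Risk-neutral probability p = (e^0.08 − 0.95)/(1.25 − 0.95) = 0.1333/0.3000 = 0.4443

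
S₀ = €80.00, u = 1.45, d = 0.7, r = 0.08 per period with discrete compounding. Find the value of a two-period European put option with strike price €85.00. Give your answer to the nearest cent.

€11.19

Risk-neutral probability p = (1 + 0.08 − 0.7)/(1.45 − 0.7) = 0.3800/0.7500 = 0.5067
Terminal stock prices: S_uu = 168.2, S_ud = 81.2, S_dd = 39.2
Terminal payoffs (K − S): max(-83.2, 0) = 0, max(3.8, 0) = 3.8, max(45.8, 0) = 45.8
Node u (S = 116): V_u = 1/1.08·[0.5067·0.0000 + 0.4933·3.8000] = 1.7358
Node d (S = 56): V_d = 1/1.08·[0.5067·3.8000 + 0.4933·45.8000] = 22.7037
Node 0 (S = 80): V_0 = 1/1.08·[0.5067·1.7358 + 0.4933·22.7037] = 11.1852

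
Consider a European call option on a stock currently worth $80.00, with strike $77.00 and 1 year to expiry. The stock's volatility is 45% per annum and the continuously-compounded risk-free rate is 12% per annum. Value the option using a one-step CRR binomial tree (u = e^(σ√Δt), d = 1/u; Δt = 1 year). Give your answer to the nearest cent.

$22.63

CRR parameters: u = e^(σ√Δt) = e^(0.45·√1) = 1.5683, d = 1/u = 0.6376
Per-period rate: rΔt = 0.12·1 = 0.12, so R = e^0.12 = 1.1275
Risk-neutral probability p = (e^0.12 − 0.6376)/(1.5683 − 0.6376) = 0.4899/0.9307 = 0.5264
Terminal stock prices: S_u = 125.5, S_d = 51.01
Terminal payoffs (S − K): max(48.46, 0) = 48.46, max(-25.99, 0) = 0
Node 0 (S = 80): V_0 = e^(−0.12)·[0.5264·48.4650 + 0.4736·0.0000] = 22.6251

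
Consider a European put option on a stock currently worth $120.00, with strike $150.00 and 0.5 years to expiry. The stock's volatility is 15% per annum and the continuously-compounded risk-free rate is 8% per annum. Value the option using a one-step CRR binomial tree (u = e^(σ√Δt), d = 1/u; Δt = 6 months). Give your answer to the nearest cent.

CRR parameters: u = e^(σ√Δt) = e^(0.15·√0.5) = 1.1119, d = 1/u = 0.8994
Per-period rate: rΔt = 0.08·0.5 = 0.04, so R = e^0.04 = 1.0408
Risk-neutral probability p = (e^0.04 − 0.8994)/(1.1119 − 0.8994) = 0.1414/0.2125 = 0.6655
Terminal stock prices: S_u = 133.4, S_d = 107.9
Terminal payoffs (K − S): max(16.57, 0) = 16.57, max(42.08, 0) = 42.08
Node 0 (S = 120): V_0 = e^(−0.04)·[0.6655·16.5726 + 0.3345·42.0762] = 24.1184

$24.12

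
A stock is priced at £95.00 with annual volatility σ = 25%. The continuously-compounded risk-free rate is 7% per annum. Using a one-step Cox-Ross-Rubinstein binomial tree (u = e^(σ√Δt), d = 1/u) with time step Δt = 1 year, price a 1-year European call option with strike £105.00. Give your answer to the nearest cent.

£9.21

CRR parameters: u = e^(σ√Δt) = e^(0.25·√1) = 1.2840, d = 1/u = 0.7788
Per-period rate: rΔt = 0.07·1 = 0.07, so R = e^0.07 = 1.0725
Risk-neutral probability p = (e^0.07 − 0.7788)/(1.2840 − 0.7788) = 0.2937/0.5052 = 0.5813
Terminal stock prices: S_u = 122, S_d = 73.99
Terminal payoffs (S − K): max(16.98, 0) = 16.98, max(-31.01, 0) = 0
Node 0 (S = 95): V_0 = e^(−0.07)·[0.5813·16.9824 + 0.4187·0.0000] = 9.2051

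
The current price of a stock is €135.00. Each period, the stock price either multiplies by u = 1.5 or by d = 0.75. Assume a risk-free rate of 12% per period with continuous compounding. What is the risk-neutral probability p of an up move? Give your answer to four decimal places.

p = 0.5033

Risk-neutral probability p = (e^0.12 − 0.75)/(1.5 − 0.75) = 0.3775/0.7500 = 0.5033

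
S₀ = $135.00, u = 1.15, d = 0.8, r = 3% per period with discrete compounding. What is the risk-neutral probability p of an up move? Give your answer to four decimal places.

Risk-neutral probability p = (1 + 0.03 − 0.8)/(1.15 − 0.8) = 0.2300/0.3500 = 0.6571

p = 0.6571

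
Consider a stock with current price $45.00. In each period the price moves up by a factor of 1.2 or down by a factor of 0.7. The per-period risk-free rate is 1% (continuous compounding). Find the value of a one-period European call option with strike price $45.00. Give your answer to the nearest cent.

Risk-neutral probability p = (e^0.01 − 0.7)/(1.2 − 0.7) = 0.3101/0.5000 = 0.6201
Terminal stock prices: S_u = 54, S_d = 31.5
Terminal payoffs (S − K): max(9, 0) = 9, max(-13.5, 0) = 0
Node 0 (S = 45): V_0 = e^(−0.01)·[0.6201·9.0000 + 0.3799·0.0000] = 5.5254

$5.53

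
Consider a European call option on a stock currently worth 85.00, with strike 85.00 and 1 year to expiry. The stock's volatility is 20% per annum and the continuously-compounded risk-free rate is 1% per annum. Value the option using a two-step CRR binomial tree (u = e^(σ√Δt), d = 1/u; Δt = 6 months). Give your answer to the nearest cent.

CRR parameters: u = e^(σ√Δt) = e^(0.2·√0.5) = 1.1519, d = 1/u = 0.8681
Per-period rate: rΔt = 0.01·0.5 = 0.005, so R = e^0.005 = 1.0050
Risk-neutral probability p = (e^0.005 − 0.8681)/(1.1519 − 0.8681) = 0.1369/0.2838 = 0.4824
Terminal stock prices: S_uu = 112.8, S_ud = 85, S_dd = 64.06
Terminal payoffs (S − K): max(27.79, 0) = 27.79, max(0, 0) = 0, max(-20.94, 0) = 0
Node u (S = 97.91): V_u = e^(−0.005)·[0.4824·27.7862 + 0.5176·0.0000] = 13.3363
Node d (S = 73.79): V_d = e^(−0.005)·[0.4824·0.0000 + 0.5176·0.0000] = 0.0000
Node 0 (S = 85): V_0 = e^(−0.005)·[0.4824·13.3363 + 0.5176·0.0000] = 6.4009

6.40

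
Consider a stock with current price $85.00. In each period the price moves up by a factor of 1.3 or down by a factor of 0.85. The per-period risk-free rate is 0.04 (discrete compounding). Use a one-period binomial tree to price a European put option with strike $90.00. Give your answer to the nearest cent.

Risk-neutral probability p = (1 + 0.04 − 0.85)/(1.3 − 0.85) = 0.1900/0.4500 = 0.4222
Terminal stock prices: S_u = 110.5, S_d = 72.25
Terminal payoffs (K − S): max(-20.5, 0) = 0, max(17.75, 0) = 17.75
Node 0 (S = 85): V_0 = 1/1.04·[0.4222·0.0000 + 0.5778·17.7500] = 9.8611

$9.86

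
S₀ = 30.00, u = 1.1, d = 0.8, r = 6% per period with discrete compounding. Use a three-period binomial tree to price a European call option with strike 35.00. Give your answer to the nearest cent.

2.69

Risk-neutral probability p = (1 + 0.06 − 0.8)/(1.1 − 0.8) = 0.2600/0.3000 = 0.8667
Terminal stock prices: S_uuu = 39.93, S_uud = 29.04, S_udd = 21.12, S_ddd = 15.36
Terminal payoffs (S − K): max(4.93, 0) = 4.93, max(-5.96, 0) = 0, max(-13.88, 0) = 0, max(-19.64, 0) = 0
Node uu (S = 36.3): V_uu = 1/1.06·[0.8667·4.9300 + 0.1333·0.0000] = 4.0308
Node ud (S = 26.4): V_ud = 1/1.06·[0.8667·0.0000 + 0.1333·0.0000] = 0.0000
Node dd (S = 19.2): V_dd = 1/1.06·[0.8667·0.0000 + 0.1333·0.0000] = 0.0000
Node u (S = 33): V_u = 1/1.06·[0.8667·4.0308 + 0.1333·0.0000] = 3.2956
Node d (S = 24): V_d = 1/1.06·[0.8667·0.0000 + 0.1333·0.0000] = 0.0000
Node 0 (S = 30): V_0 = 1/1.06·[0.8667·3.2956 + 0.1333·0.0000] = 2.6945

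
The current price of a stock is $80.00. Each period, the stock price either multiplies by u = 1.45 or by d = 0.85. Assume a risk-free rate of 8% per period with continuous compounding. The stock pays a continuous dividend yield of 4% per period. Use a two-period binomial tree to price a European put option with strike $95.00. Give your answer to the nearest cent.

Per-period risk-free factor R = e^0.08 = 1.0833; dividend-adjusted growth = e^(0.08−0.04) = 1.0408.
Risk-neutral probability p = (1.0408 − 0.85)/(1.45 − 0.85) = 0.1908/0.6000 = 0.3180
Terminal stock prices: S_uu = 168.2, S_ud = 98.6, S_dd = 57.8
Terminal payoffs (K − S): max(-73.2, 0) = 0, max(-3.6, 0) = 0, max(37.2, 0) = 37.2
Node u (S = 116): V_u = e^(−0.08)·[0.3180·0.0000 + 0.6820·0.0000] = 0.0000
Node d (S = 68): V_d = e^(−0.08)·[0.3180·0.0000 + 0.6820·37.2000] = 23.4192
Node 0 (S = 80): V_0 = e^(−0.08)·[0.3180·0.0000 + 0.6820·23.4192] = 14.7435

$14.74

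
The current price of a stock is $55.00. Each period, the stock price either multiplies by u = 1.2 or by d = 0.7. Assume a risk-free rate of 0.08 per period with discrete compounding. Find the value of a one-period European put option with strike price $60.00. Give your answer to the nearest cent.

$4.78

Risk-neutral probability p = (1 + 0.08 − 0.7)/(1.2 − 0.7) = 0.3800/0.5000 = 0.7600
Terminal stock prices: S_u = 66, S_d = 38.5
Terminal payoffs (K − S): max(-6, 0) = 0, max(21.5, 0) = 21.5
Node 0 (S = 55): V_0 = 1/1.08·[0.7600·0.0000 + 0.2400·21.5000] = 4.7778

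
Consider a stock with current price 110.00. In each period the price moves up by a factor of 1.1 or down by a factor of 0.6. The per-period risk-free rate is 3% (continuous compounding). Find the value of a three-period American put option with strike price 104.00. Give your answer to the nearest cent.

Risk-neutral probability p = (e^0.03 − 0.6)/(1.1 − 0.6) = 0.4305/0.5000 = 0.8609
Terminal stock prices: S_uuu = 146.4, S_uud = 79.86, S_udd = 43.56, S_ddd = 23.76
Terminal payoffs (K − S): max(-42.41, 0) = 0, max(24.14, 0) = 24.14, max(60.44, 0) = 60.44, max(80.24, 0) = 80.24
Node uu (S = 133.1): continuation = e^(−0.03)·[0.8609·0.0000 + 0.1391·24.1400] = 3.2584; exercise value = 0.0000 ≤ continuation, so V_uu = 3.2584
Node ud (S = 72.6): continuation = e^(−0.03)·[0.8609·24.1400 + 0.1391·60.4400] = 28.3263; exercise value = 31.4000 > continuation, so V_ud = 31.4000 (exercise)
Node dd (S = 39.6): continuation = e^(−0.03)·[0.8609·60.4400 + 0.1391·80.2400] = 61.3263; exercise value = 64.4000 > continuation, so V_dd = 64.4000 (exercise)
Node u (S = 121): continuation = e^(−0.03)·[0.8609·3.2584 + 0.1391·31.4000] = 6.9607; exercise value = 0.0000 ≤ continuation, so V_u = 6.9607
Node d (S = 66): continuation = e^(−0.03)·[0.8609·31.4000 + 0.1391·64.4000] = 34.9263; exercise value = 38.0000 > continuation, so V_d = 38.0000 (exercise)
Node 0 (S = 110): continuation = e^(−0.03)·[0.8609·6.9607 + 0.1391·38.0000] = 10.9446; exercise value = 0.0000 ≤ continuation, so V_0 = 10.9446

10.94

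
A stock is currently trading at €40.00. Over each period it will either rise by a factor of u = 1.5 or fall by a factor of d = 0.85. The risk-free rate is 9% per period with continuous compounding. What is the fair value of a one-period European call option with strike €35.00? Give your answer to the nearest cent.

Risk-neutral probability p = (e^0.09 − 0.85)/(1.5 − 0.85) = 0.2442/0.6500 = 0.3757
Terminal stock prices: S_u = 60, S_d = 34
Terminal payoffs (S − K): max(25, 0) = 25, max(-1, 0) = 0
Node 0 (S = 40): V_0 = e^(−0.09)·[0.3757·25.0000 + 0.6243·0.0000] = 8.5830

€8.58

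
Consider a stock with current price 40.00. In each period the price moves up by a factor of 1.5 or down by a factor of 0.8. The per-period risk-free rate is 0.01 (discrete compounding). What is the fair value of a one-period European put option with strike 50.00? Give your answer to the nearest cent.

12.48

Risk-neutral probability p = (1 + 0.01 − 0.8)/(1.5 − 0.8) = 0.2100/0.7000 = 0.3000
Terminal stock prices: S_u = 60, S_d = 32
Terminal payoffs (K − S): max(-10, 0) = 0, max(18, 0) = 18
Node 0 (S = 40): V_0 = 1/1.01·[0.3000·0.0000 + 0.7000·18.0000] = 12.4752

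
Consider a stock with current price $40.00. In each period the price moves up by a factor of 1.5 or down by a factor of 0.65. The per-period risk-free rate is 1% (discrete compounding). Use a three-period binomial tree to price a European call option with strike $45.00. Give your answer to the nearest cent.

Risk-neutral probability p = (1 + 0.01 − 0.65)/(1.5 − 0.65) = 0.3600/0.8500 = 0.4235
Terminal stock prices: S_uuu = 135, S_uud = 58.5, S_udd = 25.35, S_ddd = 10.98
Terminal payoffs (S − K): max(90, 0) = 90, max(13.5, 0) = 13.5, max(-19.65, 0) = 0, max(-34.02, 0) = 0
Node uu (S = 90): V_uu = 1/1.01·[0.4235·90.0000 + 0.5765·13.5000] = 45.4455
Node ud (S = 39): V_ud = 1/1.01·[0.4235·13.5000 + 0.5765·0.0000] = 5.6610
Node dd (S = 16.9): V_dd = 1/1.01·[0.4235·0.0000 + 0.5765·0.0000] = 0.0000
Node u (S = 60): V_u = 1/1.01·[0.4235·45.4455 + 0.5765·5.6610] = 22.2881
Node d (S = 26): V_d = 1/1.01·[0.4235·5.6610 + 0.5765·0.0000] = 2.3739
Node 0 (S = 40): V_0 = 1/1.01·[0.4235·22.2881 + 0.5765·2.3739] = 10.7011

$10.70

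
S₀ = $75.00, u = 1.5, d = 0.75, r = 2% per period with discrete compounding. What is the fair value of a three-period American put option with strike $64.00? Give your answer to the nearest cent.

Risk-neutral probability p = (1 + 0.02 − 0.75)/(1.5 − 0.75) = 0.2700/0.7500 = 0.3600
Terminal stock prices: S_uuu = 253.1, S_uud = 126.6, S_udd = 63.28, S_ddd = 31.64
Terminal payoffs (K − S): max(-189.1, 0) = 0, max(-62.56, 0) = 0, max(0.7188, 0) = 0.7188, max(32.36, 0) = 32.36
Node uu (S = 168.8): continuation = 1/1.02·[0.3600·0.0000 + 0.6400·0.0000] = 0.0000; exercise value = 0.0000 ≤ continuation, so V_uu = 0.0000
Node ud (S = 84.38): continuation = 1/1.02·[0.3600·0.0000 + 0.6400·0.7188] = 0.4510; exercise value = 0.0000 ≤ continuation, so V_ud = 0.4510
Node dd (S = 42.19): continuation = 1/1.02·[0.3600·0.7188 + 0.6400·32.3594] = 20.5576; exercise value = 21.8125 > continuation, so V_dd = 21.8125 (exercise)
Node u (S = 112.5): continuation = 1/1.02·[0.3600·0.0000 + 0.6400·0.4510] = 0.2830; exercise value = 0.0000 ≤ continuation, so V_u = 0.2830
Node d (S = 56.25): continuation = 1/1.02·[0.3600·0.4510 + 0.6400·21.8125] = 13.8454; exercise value = 7.7500 ≤ continuation, so V_d = 13.8454
Node 0 (S = 75): continuation = 1/1.02·[0.3600·0.2830 + 0.6400·13.8454] = 8.7872; exercise value = 0.0000 ≤ continuation, so V_0 = 8.7872

$8.79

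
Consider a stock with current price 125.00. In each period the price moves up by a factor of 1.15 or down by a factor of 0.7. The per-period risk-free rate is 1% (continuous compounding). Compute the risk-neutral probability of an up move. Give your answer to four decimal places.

p = 0.6890

Risk-neutral probability p = (e^0.01 − 0.7)/(1.15 − 0.7) = 0.3101/0.4500 = 0.6890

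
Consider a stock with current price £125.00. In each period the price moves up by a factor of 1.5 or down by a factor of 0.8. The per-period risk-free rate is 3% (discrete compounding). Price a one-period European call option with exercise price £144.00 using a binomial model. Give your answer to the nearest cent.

Risk-neutral probability p = (1 + 0.03 − 0.8)/(1.5 − 0.8) = 0.2300/0.7000 = 0.3286
Terminal stock prices: S_u = 187.5, S_d = 100
Terminal payoffs (S − K): max(43.5, 0) = 43.5, max(-44, 0) = 0
Node 0 (S = 125): V_0 = 1/1.03·[0.3286·43.5000 + 0.6714·0.0000] = 13.8766

£13.88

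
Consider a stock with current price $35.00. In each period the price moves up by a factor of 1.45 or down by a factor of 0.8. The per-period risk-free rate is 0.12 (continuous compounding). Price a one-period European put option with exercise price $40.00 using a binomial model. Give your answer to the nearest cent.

$5.28

Risk-neutral probability p = (e^0.12 − 0.8)/(1.45 − 0.8) = 0.3275/0.6500 = 0.5038
Terminal stock prices: S_u = 50.75, S_d = 28
Terminal payoffs (K − S): max(-10.75, 0) = 0, max(12, 0) = 12
Node 0 (S = 35): V_0 = e^(−0.12)·[0.5038·0.0000 + 0.4962·12.0000] = 5.2806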